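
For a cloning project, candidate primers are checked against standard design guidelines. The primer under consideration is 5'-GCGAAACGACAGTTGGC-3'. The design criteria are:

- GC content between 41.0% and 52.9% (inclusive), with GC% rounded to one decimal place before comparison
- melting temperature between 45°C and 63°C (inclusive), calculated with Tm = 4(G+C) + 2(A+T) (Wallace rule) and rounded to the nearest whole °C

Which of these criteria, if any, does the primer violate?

Base counts: A=5, T=2, G=6, C=4 (length 17).
GC content: GC 10/17 = 58.8%, outside 41.0–52.9% ✗
Tm: Tm = 2·7 + 4·10 = 54°C ✓

Fails: GC content.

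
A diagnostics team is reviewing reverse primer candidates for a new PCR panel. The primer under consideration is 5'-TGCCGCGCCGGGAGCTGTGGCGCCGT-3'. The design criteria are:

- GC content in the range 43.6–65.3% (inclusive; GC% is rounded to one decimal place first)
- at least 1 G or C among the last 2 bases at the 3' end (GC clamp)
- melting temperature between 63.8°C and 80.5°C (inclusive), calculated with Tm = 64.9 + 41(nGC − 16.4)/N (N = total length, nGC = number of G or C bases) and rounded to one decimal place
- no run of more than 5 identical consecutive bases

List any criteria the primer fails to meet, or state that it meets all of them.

Fails: GC content.

Base counts: A=1, T=4, G=12, C=9 (length 26).
GC content: GC 21/26 = 80.8%, outside 43.6–65.3% ✗
GC clamp: 3' end GT has 1 G/C ✓
Tm: Tm = 64.9 + 41·(21 − 16.4)/26 = 72.2°C ✓
homopolymer run: longest run = 3 ✓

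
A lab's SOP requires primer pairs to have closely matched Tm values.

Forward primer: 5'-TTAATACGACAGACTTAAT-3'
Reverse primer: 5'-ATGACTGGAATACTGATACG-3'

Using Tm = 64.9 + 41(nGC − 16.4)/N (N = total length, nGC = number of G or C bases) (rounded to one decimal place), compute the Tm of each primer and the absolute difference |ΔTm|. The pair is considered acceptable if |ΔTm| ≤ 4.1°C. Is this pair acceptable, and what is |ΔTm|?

|ΔTm| = 7.4°C; the pair is not acceptable.

Forward: G+C = 5, N = 19 → Tm = 64.9 + 41·(5 − 16.4)/19 = 40.3°C.
Reverse: G+C = 8, N = 20 → Tm = 64.9 + 41·(8 − 16.4)/20 = 47.7°C.
|ΔTm| = |40.3 − 47.7| = 7.4°C, > 4.1°C.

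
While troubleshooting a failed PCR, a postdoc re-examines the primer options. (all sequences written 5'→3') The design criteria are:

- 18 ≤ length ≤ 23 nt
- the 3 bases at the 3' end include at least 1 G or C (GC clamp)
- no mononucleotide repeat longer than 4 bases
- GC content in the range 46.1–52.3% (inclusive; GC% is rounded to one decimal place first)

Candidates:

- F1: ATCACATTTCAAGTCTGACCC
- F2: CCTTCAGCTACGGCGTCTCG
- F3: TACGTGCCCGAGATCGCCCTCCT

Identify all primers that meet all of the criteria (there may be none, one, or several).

F1 (21 nt, A=6 T=6 G=2 C=7): length 21 ✓; 3' end CCC has 3 G/C ✓; longest run = 3 ✓; GC 9/21 = 42.9%, outside 46.1–52.3% ✗ — fails.
F2 (20 nt, A=2 T=5 G=5 C=8): length 20 ✓; 3' end TCG has 2 G/C ✓; longest run = 2 ✓; GC 13/20 = 65.0%, outside 46.1–52.3% ✗ — fails.
F3 (23 nt, A=3 T=5 G=5 C=10): length 23 ✓; 3' end CCT has 2 G/C ✓; longest run = 3 ✓; GC 15/23 = 65.2%, outside 46.1–52.3% ✗ — fails.

None of the candidates satisfy all criteria.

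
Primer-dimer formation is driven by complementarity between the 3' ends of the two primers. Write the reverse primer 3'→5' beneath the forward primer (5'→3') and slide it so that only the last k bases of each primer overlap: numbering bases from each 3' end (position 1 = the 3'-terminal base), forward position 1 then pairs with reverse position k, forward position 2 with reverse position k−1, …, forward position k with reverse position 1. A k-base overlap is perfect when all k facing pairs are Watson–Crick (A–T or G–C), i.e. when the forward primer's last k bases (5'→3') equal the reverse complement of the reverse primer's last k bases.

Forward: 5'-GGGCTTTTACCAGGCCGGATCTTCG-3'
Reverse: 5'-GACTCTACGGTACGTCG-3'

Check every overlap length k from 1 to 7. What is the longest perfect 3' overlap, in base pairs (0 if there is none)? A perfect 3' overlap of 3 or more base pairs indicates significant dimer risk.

Last 7 bases (5'→3') — forward …ATCTTCG, reverse …TACGTCG.
Reverse complement of the reverse primer's last 7 bases: CGACGTA; its first k bases are the reverse complement of the reverse primer's last k bases, so a perfect k-base overlap needs the forward primer's last k bases to equal them.
Comparing (forward last k vs required): k=1: G vs C ✗; k=2: CG vs CG ✓; k=3: TCG vs CGA ✗; k=4: TTCG vs CGAC ✗; k=5: CTTCG vs CGACG ✗; k=6: TCTTCG vs CGACGT ✗; k=7: ATCTTCG vs CGACGTA ✗.
Only k = 2 is perfect, so the longest perfect 3' overlap is 2.

Longest perfect overlap: 2 complementary base pairs; below the dimer-risk threshold (threshold 3).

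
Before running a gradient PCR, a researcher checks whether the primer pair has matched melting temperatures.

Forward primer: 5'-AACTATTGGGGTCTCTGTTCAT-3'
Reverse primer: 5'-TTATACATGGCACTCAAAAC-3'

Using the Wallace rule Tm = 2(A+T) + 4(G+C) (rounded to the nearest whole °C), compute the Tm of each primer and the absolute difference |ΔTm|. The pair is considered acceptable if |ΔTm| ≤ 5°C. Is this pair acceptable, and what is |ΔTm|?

|ΔTm| = 8°C; the pair is not acceptable.

Forward: A=4 T=9 G=5 C=4 → Tm = 2·13 + 4·9 = 62°C.
Reverse: A=8 T=5 G=2 C=5 → Tm = 2·13 + 4·7 = 54°C.
|ΔTm| = |62 − 54| = 8°C, > 5°C.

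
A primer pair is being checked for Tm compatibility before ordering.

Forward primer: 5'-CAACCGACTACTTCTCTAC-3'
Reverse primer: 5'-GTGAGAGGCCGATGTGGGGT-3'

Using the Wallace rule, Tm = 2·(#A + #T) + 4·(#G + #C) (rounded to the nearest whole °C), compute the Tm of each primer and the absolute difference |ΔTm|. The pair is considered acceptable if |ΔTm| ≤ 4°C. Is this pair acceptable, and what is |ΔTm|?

|ΔTm| = 10°C; the pair is not acceptable.

Forward: A=5 T=5 G=1 C=8 → Tm = 2·10 + 4·9 = 56°C.
Reverse: A=3 T=4 G=11 C=2 → Tm = 2·7 + 4·13 = 66°C.
|ΔTm| = |56 − 66| = 10°C, > 4°C.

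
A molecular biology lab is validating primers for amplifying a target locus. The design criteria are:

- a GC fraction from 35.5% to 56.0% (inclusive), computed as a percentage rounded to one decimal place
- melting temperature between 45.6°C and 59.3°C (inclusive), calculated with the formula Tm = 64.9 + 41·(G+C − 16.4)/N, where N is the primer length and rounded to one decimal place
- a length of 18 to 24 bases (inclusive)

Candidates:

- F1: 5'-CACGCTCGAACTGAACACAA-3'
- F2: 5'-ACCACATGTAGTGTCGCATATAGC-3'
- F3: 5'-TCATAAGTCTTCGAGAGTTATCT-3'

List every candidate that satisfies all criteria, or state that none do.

F1 and F2.

F1 (20 nt, A=8 T=2 G=3 C=7): GC 10/20 = 50.0% ✓; Tm = 64.9 + 41·(10 − 16.4)/20 = 51.8°C ✓; length 20 ✓ — passes.
F2 (24 nt, A=7 T=6 G=5 C=6): GC 11/24 = 45.8% ✓; Tm = 64.9 + 41·(11 − 16.4)/24 = 55.7°C ✓; length 24 ✓ — passes.
F3 (23 nt, A=6 T=9 G=4 C=4): GC 8/23 = 34.8%, outside 35.5–56.0% ✗; Tm = 64.9 + 41·(8 − 16.4)/23 = 49.9°C ✓; length 23 ✓ — fails.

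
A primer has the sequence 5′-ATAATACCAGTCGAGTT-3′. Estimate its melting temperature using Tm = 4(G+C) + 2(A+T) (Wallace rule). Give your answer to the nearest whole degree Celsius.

Base counts: A=6, T=5, G=3, C=3 (length 17).
Tm = 2·(6+5) + 4·(3+3) = 2·11 + 4·6 = 22 + 24 = 46°C.

46°C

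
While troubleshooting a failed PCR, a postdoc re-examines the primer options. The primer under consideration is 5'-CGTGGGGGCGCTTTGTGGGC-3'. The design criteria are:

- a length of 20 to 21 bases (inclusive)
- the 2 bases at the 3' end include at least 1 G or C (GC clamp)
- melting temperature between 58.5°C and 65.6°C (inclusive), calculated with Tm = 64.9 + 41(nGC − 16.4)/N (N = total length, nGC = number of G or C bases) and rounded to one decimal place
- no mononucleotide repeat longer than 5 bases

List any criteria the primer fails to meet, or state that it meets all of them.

Meets all criteria.

Base counts: A=0, T=5, G=11, C=4 (length 20).
length: length 20 ✓
GC clamp: 3' end GC has 2 G/C ✓
Tm: Tm = 64.9 + 41·(15 − 16.4)/20 = 62.0°C ✓
homopolymer run: longest run = 5 ✓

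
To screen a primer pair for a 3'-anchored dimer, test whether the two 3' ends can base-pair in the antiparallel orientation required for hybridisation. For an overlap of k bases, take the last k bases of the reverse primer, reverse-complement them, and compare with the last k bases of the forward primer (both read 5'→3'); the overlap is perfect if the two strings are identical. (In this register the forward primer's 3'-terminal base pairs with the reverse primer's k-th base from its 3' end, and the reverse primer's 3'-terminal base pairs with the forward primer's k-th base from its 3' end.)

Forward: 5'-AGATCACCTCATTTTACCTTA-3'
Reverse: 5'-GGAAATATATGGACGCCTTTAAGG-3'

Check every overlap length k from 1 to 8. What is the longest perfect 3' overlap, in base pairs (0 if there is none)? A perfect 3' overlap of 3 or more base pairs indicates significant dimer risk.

Last 8 bases (5'→3') — forward …TTACCTTA, reverse …CTTTAAGG.
Reverse complement of the reverse primer's last 8 bases: CCTTAAAG; its first k bases are the reverse complement of the reverse primer's last k bases, so a perfect k-base overlap needs the forward primer's last k bases to equal them.
Comparing (forward last k vs required): k=1: A vs C ✗; k=2: TA vs CC ✗; k=3: TTA vs CCT ✗; k=4: CTTA vs CCTT ✗; k=5: CCTTA vs CCTTA ✓; k=6: ACCTTA vs CCTTAA ✗; k=7: TACCTTA vs CCTTAAA ✗; k=8: TTACCTTA vs CCTTAAAG ✗.
Only k = 5 is perfect, so the longest perfect 3' overlap is 5.

Longest perfect overlap: 5 complementary base pairs; significant dimer risk (threshold 3).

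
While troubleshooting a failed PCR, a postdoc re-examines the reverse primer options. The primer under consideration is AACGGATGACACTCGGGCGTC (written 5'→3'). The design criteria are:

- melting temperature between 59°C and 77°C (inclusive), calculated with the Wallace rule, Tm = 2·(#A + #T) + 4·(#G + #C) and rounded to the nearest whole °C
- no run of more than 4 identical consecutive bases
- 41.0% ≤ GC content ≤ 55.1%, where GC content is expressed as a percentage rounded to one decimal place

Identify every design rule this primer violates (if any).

Fails: GC content.

Base counts: A=5, T=3, G=7, C=6 (length 21).
Tm: Tm = 2·8 + 4·13 = 68°C ✓
homopolymer run: longest run = 3 ✓
GC content: GC 13/21 = 61.9%, outside 41.0–55.1% ✗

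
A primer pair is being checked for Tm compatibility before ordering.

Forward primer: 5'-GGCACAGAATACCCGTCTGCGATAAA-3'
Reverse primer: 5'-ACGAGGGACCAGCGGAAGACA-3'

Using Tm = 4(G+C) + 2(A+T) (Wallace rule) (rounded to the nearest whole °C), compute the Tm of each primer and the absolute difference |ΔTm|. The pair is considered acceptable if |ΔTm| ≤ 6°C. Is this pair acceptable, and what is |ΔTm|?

Forward: A=9 T=4 G=6 C=7 → Tm = 2·13 + 4·13 = 78°C.
Reverse: A=8 T=0 G=8 C=5 → Tm = 2·8 + 4·13 = 68°C.
|ΔTm| = |78 − 68| = 10°C, > 6°C.

|ΔTm| = 10°C; the pair is not acceptable.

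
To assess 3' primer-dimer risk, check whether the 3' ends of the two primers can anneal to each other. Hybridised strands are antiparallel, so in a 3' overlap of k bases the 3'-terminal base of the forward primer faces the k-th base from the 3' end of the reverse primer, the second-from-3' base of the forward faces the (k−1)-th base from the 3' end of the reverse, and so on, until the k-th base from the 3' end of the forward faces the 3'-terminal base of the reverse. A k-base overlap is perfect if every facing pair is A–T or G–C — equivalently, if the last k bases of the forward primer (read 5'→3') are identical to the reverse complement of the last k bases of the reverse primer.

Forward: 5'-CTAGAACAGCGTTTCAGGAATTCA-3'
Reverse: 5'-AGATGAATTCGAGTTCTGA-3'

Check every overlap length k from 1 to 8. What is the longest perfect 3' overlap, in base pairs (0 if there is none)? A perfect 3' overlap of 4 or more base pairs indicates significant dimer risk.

Longest perfect overlap: 3 complementary base pairs; below the dimer-risk threshold (threshold 4).

Last 8 bases (5'→3') — forward …GGAATTCA, reverse …AGTTCTGA.
Reverse complement of the reverse primer's last 8 bases: TCAGAACT; its first k bases are the reverse complement of the reverse primer's last k bases, so a perfect k-base overlap needs the forward primer's last k bases to equal them.
Comparing (forward last k vs required): k=1: A vs T ✗; k=2: CA vs TC ✗; k=3: TCA vs TCA ✓; k=4: TTCA vs TCAG ✗; k=5: ATTCA vs TCAGA ✗; k=6: AATTCA vs TCAGAA ✗; k=7: GAATTCA vs TCAGAAC ✗; k=8: GGAATTCA vs TCAGAACT ✗.
Only k = 3 is perfect, so the longest perfect 3' overlap is 3.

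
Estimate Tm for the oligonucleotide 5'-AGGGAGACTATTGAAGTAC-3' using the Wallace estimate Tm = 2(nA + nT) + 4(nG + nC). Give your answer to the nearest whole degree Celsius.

Base counts: A=7, T=4, G=6, C=2 (length 19).
Tm = 2·(7+4) + 4·(6+2) = 2·11 + 4·8 = 22 + 32 = 54°C.

54°C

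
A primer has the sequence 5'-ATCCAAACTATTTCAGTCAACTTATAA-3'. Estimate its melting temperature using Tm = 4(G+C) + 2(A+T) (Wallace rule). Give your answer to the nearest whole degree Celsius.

Base counts: A=11, T=9, G=1, C=6 (length 27).
Tm = 2·(11+9) + 4·(1+6) = 2·20 + 4·7 = 40 + 28 = 68°C.

68°C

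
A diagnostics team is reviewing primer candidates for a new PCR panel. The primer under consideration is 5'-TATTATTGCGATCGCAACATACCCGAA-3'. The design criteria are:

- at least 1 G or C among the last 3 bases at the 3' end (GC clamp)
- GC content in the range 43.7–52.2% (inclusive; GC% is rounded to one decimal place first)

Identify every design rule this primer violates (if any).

Base counts: A=9, T=7, G=4, C=7 (length 27).
GC clamp: 3' end GAA has 1 G/C ✓
GC content: GC 11/27 = 40.7%, outside 43.7–52.2% ✗

Fails: GC content.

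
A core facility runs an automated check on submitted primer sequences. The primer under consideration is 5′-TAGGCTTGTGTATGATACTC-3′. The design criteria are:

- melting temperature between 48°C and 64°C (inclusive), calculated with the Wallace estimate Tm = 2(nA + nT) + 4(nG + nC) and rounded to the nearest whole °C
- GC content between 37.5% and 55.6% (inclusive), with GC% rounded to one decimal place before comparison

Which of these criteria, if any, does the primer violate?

Meets all criteria.

Base counts: A=4, T=8, G=5, C=3 (length 20).
Tm: Tm = 2·12 + 4·8 = 56°C ✓
GC content: GC 8/20 = 40.0% ✓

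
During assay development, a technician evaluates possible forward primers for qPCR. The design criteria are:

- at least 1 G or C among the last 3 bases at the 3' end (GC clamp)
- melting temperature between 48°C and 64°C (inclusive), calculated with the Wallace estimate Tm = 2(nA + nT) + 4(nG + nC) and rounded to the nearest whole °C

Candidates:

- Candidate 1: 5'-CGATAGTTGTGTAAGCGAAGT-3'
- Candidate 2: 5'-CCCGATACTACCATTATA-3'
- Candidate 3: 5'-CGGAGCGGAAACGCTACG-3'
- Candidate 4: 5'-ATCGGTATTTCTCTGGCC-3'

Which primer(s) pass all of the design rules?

Candidate 1 (21 nt, A=6 T=6 G=7 C=2): 3' end AGT has 1 G/C ✓; Tm = 2·12 + 4·9 = 60°C ✓ — passes.
Candidate 2 (18 nt, A=6 T=5 G=1 C=6): 3' end ATA has 0 G/C, need ≥1 ✗; Tm = 2·11 + 4·7 = 50°C ✓ — fails.
Candidate 3 (18 nt, A=5 T=1 G=7 C=5): 3' end ACG has 2 G/C ✓; Tm = 2·6 + 4·12 = 60°C ✓ — passes.
Candidate 4 (18 nt, A=2 T=7 G=4 C=5): 3' end GCC has 3 G/C ✓; Tm = 2·9 + 4·9 = 54°C ✓ — passes.

Candidate 1, Candidate 3 and Candidate 4.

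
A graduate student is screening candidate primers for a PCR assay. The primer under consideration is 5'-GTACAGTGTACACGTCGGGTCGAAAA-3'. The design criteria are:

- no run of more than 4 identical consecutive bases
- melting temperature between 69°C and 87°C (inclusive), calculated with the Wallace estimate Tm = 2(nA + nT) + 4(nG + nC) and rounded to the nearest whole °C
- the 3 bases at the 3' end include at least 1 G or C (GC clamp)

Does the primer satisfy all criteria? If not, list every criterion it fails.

Fails: GC clamp.

Base counts: A=8, T=5, G=8, C=5 (length 26).
homopolymer run: longest run = 4 ✓
Tm: Tm = 2·13 + 4·13 = 78°C ✓
GC clamp: 3' end AAA has 0 G/C, need ≥1 ✗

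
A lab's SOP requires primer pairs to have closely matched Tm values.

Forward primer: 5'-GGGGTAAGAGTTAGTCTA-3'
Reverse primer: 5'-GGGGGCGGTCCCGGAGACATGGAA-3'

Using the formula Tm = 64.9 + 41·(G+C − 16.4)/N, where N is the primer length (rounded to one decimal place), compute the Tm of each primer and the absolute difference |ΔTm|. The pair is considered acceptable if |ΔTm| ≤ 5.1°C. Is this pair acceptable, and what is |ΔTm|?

Forward: G+C = 8, N = 18 → Tm = 64.9 + 41·(8 − 16.4)/18 = 45.8°C.
Reverse: G+C = 17, N = 24 → Tm = 64.9 + 41·(17 − 16.4)/24 = 65.9°C.
|ΔTm| = |45.8 − 65.9| = 20.1°C, > 5.1°C.

|ΔTm| = 20.1°C; the pair is not acceptable.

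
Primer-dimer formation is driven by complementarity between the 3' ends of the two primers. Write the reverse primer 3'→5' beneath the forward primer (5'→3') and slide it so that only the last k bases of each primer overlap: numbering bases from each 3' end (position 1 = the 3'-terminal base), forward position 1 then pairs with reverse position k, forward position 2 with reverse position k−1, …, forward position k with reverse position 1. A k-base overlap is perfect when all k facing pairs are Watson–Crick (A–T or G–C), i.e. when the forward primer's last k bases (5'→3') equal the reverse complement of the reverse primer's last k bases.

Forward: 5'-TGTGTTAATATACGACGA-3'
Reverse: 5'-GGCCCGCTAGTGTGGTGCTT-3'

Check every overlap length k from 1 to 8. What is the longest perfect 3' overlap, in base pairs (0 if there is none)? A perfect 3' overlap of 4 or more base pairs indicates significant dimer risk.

Last 8 bases (5'→3') — forward …TACGACGA, reverse …TGGTGCTT.
Reverse complement of the reverse primer's last 8 bases: AAGCACCA; its first k bases are the reverse complement of the reverse primer's last k bases, so a perfect k-base overlap needs the forward primer's last k bases to equal them.
Comparing (forward last k vs required): k=1: A vs A ✓; k=2: GA vs AA ✗; k=3: CGA vs AAG ✗; k=4: ACGA vs AAGC ✗; k=5: GACGA vs AAGCA ✗; k=6: CGACGA vs AAGCAC ✗; k=7: ACGACGA vs AAGCACC ✗; k=8: TACGACGA vs AAGCACCA ✗.
Only k = 1 is perfect, so the longest perfect 3' overlap is 1.

Longest perfect overlap: 1 complementary base pair; below the dimer-risk threshold (threshold 4).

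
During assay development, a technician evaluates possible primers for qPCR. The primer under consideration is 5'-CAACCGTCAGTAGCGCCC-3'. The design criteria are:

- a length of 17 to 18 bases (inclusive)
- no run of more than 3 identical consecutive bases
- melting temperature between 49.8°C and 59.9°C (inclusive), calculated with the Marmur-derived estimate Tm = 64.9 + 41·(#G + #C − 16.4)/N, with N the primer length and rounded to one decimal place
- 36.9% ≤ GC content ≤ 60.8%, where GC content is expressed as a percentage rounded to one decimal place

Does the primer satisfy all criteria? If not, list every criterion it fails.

Fails: GC content.

Base counts: A=4, T=2, G=4, C=8 (length 18).
length: length 18 ✓
homopolymer run: longest run = 3 ✓
Tm: Tm = 64.9 + 41·(12 − 16.4)/18 = 54.9°C ✓
GC content: GC 12/18 = 66.7%, outside 36.9–60.8% ✗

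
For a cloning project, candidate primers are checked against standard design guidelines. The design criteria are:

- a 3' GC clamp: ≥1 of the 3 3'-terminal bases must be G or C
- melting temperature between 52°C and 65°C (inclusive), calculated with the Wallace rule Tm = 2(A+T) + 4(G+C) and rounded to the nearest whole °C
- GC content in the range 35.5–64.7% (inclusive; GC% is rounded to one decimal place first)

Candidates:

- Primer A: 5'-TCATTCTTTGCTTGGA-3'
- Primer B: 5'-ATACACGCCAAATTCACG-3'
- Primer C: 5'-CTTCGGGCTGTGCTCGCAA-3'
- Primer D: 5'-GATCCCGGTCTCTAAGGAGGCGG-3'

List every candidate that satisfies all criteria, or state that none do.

Primer B and Primer C.

Primer A (16 nt, A=2 T=8 G=3 C=3): 3' end GGA has 2 G/C ✓; Tm = 2·10 + 4·6 = 44°C, outside 52–65°C ✗; GC 6/16 = 37.5% ✓ — fails.
Primer B (18 nt, A=7 T=3 G=2 C=6): 3' end ACG has 2 G/C ✓; Tm = 2·10 + 4·8 = 52°C ✓; GC 8/18 = 44.4% ✓ — passes.
Primer C (19 nt, A=2 T=5 G=6 C=6): 3' end CAA has 1 G/C ✓; Tm = 2·7 + 4·12 = 62°C ✓; GC 12/19 = 63.2% ✓ — passes.
Primer D (23 nt, A=4 T=4 G=9 C=6): 3' end CGG has 3 G/C ✓; Tm = 2·8 + 4·15 = 76°C, outside 52–65°C ✗; GC 15/23 = 65.2%, outside 35.5–64.7% ✗ — fails.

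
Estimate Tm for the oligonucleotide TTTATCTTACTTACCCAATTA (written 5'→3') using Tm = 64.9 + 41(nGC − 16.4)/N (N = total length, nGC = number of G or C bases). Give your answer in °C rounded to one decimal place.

Base counts: A=6, T=10, G=0, C=5; G+C = 5, N = 21.
Tm = 64.9 + 41·(5 − 16.4)/21 = 64.9 + -467.40/21 = 42.6°C.

42.6°C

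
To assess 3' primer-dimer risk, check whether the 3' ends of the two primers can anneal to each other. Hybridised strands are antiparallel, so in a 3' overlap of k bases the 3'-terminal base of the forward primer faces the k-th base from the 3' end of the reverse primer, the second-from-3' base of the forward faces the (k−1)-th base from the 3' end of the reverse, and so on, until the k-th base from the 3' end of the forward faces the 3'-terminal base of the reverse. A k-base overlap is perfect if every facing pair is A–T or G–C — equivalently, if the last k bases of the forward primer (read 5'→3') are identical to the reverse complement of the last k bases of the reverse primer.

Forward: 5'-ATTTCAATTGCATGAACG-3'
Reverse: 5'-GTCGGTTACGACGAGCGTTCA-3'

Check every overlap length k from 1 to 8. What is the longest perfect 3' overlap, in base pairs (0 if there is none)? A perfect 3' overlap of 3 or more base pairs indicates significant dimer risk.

Longest perfect overlap: 6 complementary base pairs; significant dimer risk (threshold 3).

Last 8 bases (5'→3') — forward …CATGAACG, reverse …AGCGTTCA.
Reverse complement of the reverse primer's last 8 bases: TGAACGCT; its first k bases are the reverse complement of the reverse primer's last k bases, so a perfect k-base overlap needs the forward primer's last k bases to equal them.
Comparing (forward last k vs required): k=1: G vs T ✗; k=2: CG vs TG ✗; k=3: ACG vs TGA ✗; k=4: AACG vs TGAA ✗; k=5: GAACG vs TGAAC ✗; k=6: TGAACG vs TGAACG ✓; k=7: ATGAACG vs TGAACGC ✗; k=8: CATGAACG vs TGAACGCT ✗.
Only k = 6 is perfect, so the longest perfect 3' overlap is 6.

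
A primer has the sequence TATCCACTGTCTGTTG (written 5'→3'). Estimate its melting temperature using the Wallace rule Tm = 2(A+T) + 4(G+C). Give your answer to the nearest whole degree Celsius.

Base counts: A=2, T=7, G=3, C=4 (length 16).
Tm = 2·(2+7) + 4·(3+4) = 2·9 + 4·7 = 18 + 28 = 46°C.

46°C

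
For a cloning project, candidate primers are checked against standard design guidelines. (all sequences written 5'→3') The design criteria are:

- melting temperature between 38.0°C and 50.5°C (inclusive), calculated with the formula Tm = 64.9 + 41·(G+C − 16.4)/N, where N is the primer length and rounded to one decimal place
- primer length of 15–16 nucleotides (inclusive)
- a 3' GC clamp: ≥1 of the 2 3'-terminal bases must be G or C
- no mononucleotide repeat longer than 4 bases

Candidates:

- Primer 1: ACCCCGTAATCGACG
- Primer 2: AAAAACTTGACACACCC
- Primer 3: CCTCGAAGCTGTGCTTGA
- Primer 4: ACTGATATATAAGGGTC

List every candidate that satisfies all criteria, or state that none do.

Primer 1 only.

Primer 1 (15 nt, A=4 T=2 G=3 C=6): Tm = 64.9 + 41·(9 − 16.4)/15 = 44.7°C ✓; length 15 ✓; 3' end CG has 2 G/C ✓; longest run = 4 ✓ — passes.
Primer 2 (17 nt, A=8 T=2 G=1 C=6): Tm = 64.9 + 41·(7 − 16.4)/17 = 42.2°C ✓; length 17, outside 15–16 ✗; 3' end CC has 2 G/C ✓; longest run = 5, exceeds 4 ✗ — fails.
Primer 3 (18 nt, A=3 T=5 G=5 C=5): Tm = 64.9 + 41·(10 − 16.4)/18 = 50.3°C ✓; length 18, outside 15–16 ✗; 3' end GA has 1 G/C ✓; longest run = 2 ✓ — fails.
Primer 4 (17 nt, A=6 T=5 G=4 C=2): Tm = 64.9 + 41·(6 − 16.4)/17 = 39.8°C ✓; length 17, outside 15–16 ✗; 3' end TC has 1 G/C ✓; longest run = 3 ✓ — fails.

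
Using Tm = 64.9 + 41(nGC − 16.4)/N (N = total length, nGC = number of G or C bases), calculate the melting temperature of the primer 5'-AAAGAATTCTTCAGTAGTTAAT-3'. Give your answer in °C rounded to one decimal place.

Base counts: A=9, T=8, G=3, C=2; G+C = 5, N = 22.
Tm = 64.9 + 41·(5 − 16.4)/22 = 64.9 + -467.40/22 = 43.7°C.

43.7°C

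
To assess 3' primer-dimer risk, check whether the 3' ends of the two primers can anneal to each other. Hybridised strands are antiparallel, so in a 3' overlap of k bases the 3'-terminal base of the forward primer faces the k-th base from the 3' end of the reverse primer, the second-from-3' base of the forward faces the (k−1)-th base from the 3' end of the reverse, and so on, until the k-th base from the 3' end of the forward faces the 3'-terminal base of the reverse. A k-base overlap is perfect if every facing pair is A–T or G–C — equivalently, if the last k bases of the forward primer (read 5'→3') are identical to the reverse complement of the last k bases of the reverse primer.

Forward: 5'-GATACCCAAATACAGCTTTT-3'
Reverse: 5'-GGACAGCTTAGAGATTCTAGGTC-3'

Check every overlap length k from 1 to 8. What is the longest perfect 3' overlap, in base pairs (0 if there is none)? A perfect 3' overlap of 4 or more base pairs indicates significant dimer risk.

Last 8 bases (5'→3') — forward …CAGCTTTT, reverse …TCTAGGTC.
Reverse complement of the reverse primer's last 8 bases: GACCTAGA; its first k bases are the reverse complement of the reverse primer's last k bases, so a perfect k-base overlap needs the forward primer's last k bases to equal them.
Comparing (forward last k vs required): k=1: T vs G ✗; k=2: TT vs GA ✗; k=3: TTT vs GAC ✗; k=4: TTTT vs GACC ✗; k=5: CTTTT vs GACCT ✗; k=6: GCTTTT vs GACCTA ✗; k=7: AGCTTTT vs GACCTAG ✗; k=8: CAGCTTTT vs GACCTAGA ✗.
No overlap length from 1 to 8 is perfect, so the longest perfect 3' overlap is 0.

Longest perfect overlap: 0 complementary base pairs; below the dimer-risk threshold (threshold 4).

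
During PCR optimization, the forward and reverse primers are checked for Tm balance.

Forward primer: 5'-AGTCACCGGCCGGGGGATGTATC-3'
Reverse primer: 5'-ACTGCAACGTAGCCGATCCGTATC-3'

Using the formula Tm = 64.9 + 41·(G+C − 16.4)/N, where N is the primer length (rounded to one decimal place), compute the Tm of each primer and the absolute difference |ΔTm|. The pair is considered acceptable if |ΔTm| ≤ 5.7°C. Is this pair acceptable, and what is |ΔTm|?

|ΔTm| = 3.3°C; the pair is acceptable.

Forward: G+C = 15, N = 23 → Tm = 64.9 + 41·(15 − 16.4)/23 = 62.4°C.
Reverse: G+C = 13, N = 24 → Tm = 64.9 + 41·(13 − 16.4)/24 = 59.1°C.
|ΔTm| = |62.4 − 59.1| = 3.3°C, ≤ 5.7°C.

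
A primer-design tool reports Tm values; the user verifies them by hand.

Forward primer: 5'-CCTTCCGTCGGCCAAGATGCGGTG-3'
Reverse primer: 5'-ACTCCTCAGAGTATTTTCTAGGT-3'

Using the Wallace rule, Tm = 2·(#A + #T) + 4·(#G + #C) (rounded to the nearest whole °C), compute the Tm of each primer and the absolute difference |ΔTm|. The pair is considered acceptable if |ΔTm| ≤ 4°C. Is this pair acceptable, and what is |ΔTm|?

Forward: A=3 T=5 G=8 C=8 → Tm = 2·8 + 4·16 = 80°C.
Reverse: A=5 T=9 G=4 C=5 → Tm = 2·14 + 4·9 = 64°C.
|ΔTm| = |80 − 64| = 16°C, > 4°C.

|ΔTm| = 16°C; the pair is not acceptable.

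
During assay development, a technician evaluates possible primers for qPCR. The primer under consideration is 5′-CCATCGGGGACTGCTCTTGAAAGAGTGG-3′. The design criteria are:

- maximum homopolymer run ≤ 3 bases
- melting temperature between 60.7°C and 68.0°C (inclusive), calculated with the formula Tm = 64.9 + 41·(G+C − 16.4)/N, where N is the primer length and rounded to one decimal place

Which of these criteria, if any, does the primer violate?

Base counts: A=6, T=6, G=10, C=6 (length 28).
homopolymer run: longest run = 4, exceeds 3 ✗
Tm: Tm = 64.9 + 41·(16 − 16.4)/28 = 64.3°C ✓

Fails: homopolymer run.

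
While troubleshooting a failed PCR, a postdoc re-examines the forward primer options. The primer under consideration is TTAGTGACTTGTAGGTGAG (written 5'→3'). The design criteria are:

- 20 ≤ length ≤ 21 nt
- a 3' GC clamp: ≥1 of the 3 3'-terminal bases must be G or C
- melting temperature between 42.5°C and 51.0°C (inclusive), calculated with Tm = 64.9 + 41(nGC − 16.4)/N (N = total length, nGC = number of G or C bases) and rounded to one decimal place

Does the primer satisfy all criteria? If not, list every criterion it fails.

Fails: length.

Base counts: A=4, T=7, G=7, C=1 (length 19).
length: length 19, outside 20–21 ✗
GC clamp: 3' end GAG has 2 G/C ✓
Tm: Tm = 64.9 + 41·(8 − 16.4)/19 = 46.8°C ✓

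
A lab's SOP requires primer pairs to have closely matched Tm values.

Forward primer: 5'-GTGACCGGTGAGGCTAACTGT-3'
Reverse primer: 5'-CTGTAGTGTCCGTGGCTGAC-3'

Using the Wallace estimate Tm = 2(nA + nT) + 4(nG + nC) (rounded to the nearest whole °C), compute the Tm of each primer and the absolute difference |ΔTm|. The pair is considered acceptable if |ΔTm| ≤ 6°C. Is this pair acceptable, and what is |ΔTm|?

|ΔTm| = 2°C; the pair is acceptable.

Forward: A=4 T=5 G=8 C=4 → Tm = 2·9 + 4·12 = 66°C.
Reverse: A=2 T=6 G=7 C=5 → Tm = 2·8 + 4·12 = 64°C.
|ΔTm| = |66 − 64| = 2°C, ≤ 6°C.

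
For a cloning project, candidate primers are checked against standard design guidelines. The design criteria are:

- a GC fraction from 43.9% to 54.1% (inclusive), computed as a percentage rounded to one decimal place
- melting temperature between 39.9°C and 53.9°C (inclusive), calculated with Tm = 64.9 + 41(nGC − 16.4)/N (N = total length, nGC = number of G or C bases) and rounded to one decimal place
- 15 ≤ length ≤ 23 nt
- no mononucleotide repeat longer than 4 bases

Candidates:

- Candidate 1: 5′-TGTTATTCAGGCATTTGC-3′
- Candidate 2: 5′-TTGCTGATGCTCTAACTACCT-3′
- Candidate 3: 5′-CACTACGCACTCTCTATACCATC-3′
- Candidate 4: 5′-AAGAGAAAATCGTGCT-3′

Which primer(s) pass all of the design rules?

None of the candidates satisfy all criteria.

Candidate 1 (18 nt, A=3 T=8 G=4 C=3): GC 7/18 = 38.9%, outside 43.9–54.1% ✗; Tm = 64.9 + 41·(7 − 16.4)/18 = 43.5°C ✓; length 18 ✓; longest run = 3 ✓ — fails.
Candidate 2 (21 nt, A=4 T=8 G=3 C=6): GC 9/21 = 42.9%, outside 43.9–54.1% ✗; Tm = 64.9 + 41·(9 − 16.4)/21 = 50.5°C ✓; length 21 ✓; longest run = 2 ✓ — fails.
Candidate 3 (23 nt, A=6 T=6 G=1 C=10): GC 11/23 = 47.8% ✓; Tm = 64.9 + 41·(11 − 16.4)/23 = 55.3°C, outside 39.9–53.9°C ✗; length 23 ✓; longest run = 2 ✓ — fails.
Candidate 4 (16 nt, A=7 T=3 G=4 C=2): GC 6/16 = 37.5%, outside 43.9–54.1% ✗; Tm = 64.9 + 41·(6 − 16.4)/16 = 38.3°C, outside 39.9–53.9°C ✗; length 16 ✓; longest run = 4 ✓ — fails.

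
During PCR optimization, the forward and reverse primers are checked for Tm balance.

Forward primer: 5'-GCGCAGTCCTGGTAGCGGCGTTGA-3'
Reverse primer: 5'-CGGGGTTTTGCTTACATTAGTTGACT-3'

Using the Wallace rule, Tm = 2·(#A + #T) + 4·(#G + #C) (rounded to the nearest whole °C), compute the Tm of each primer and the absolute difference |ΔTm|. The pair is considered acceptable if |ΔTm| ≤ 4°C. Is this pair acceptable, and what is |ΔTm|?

Forward: A=3 T=5 G=10 C=6 → Tm = 2·8 + 4·16 = 80°C.
Reverse: A=4 T=11 G=7 C=4 → Tm = 2·15 + 4·11 = 74°C.
|ΔTm| = |80 − 74| = 6°C, > 4°C.

|ΔTm| = 6°C; the pair is not acceptable.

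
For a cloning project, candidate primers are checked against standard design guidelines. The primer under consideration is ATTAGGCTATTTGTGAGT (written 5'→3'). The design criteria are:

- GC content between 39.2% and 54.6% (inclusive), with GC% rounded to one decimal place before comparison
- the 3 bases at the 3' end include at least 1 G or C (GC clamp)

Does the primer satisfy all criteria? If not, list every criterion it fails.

Fails: GC content.

Base counts: A=4, T=8, G=5, C=1 (length 18).
GC content: GC 6/18 = 33.3%, outside 39.2–54.6% ✗
GC clamp: 3' end AGT has 1 G/C ✓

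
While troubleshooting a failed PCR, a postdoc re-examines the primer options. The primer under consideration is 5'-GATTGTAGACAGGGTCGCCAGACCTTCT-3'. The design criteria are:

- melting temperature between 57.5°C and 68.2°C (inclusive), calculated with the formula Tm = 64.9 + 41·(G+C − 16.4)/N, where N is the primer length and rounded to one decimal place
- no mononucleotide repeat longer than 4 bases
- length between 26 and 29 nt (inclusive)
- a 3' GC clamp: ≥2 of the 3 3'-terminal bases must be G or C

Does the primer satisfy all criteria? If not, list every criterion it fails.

Base counts: A=6, T=7, G=8, C=7 (length 28).
Tm: Tm = 64.9 + 41·(15 − 16.4)/28 = 62.9°C ✓
homopolymer run: longest run = 3 ✓
length: length 28 ✓
GC clamp: 3' end TCT has 1 G/C, need ≥2 ✗

Fails: GC clamp.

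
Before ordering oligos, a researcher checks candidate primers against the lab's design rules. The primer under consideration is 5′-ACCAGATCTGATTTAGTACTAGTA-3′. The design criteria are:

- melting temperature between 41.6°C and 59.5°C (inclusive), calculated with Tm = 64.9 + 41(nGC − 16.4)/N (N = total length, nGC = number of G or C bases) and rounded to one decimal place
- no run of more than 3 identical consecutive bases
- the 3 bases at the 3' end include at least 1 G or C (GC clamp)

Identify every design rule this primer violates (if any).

Meets all criteria.

Base counts: A=8, T=8, G=4, C=4 (length 24).
Tm: Tm = 64.9 + 41·(8 − 16.4)/24 = 50.6°C ✓
homopolymer run: longest run = 3 ✓
GC clamp: 3' end GTA has 1 G/C ✓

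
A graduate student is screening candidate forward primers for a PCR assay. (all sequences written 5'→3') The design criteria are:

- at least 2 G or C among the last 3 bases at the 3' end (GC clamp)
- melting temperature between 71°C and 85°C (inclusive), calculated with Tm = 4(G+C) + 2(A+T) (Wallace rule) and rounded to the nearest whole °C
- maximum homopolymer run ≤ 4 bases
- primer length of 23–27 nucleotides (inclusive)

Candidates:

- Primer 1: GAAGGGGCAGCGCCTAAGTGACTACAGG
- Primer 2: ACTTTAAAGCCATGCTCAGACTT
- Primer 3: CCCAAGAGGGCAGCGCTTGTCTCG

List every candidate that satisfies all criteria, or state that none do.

Primer 3 only.

Primer 1 (28 nt, A=8 T=3 G=11 C=6): 3' end AGG has 2 G/C ✓; Tm = 2·11 + 4·17 = 90°C, outside 71–85°C ✗; longest run = 4 ✓; length 28, outside 23–27 ✗ — fails.
Primer 2 (23 nt, A=7 T=7 G=3 C=6): 3' end CTT has 1 G/C, need ≥2 ✗; Tm = 2·14 + 4·9 = 64°C, outside 71–85°C ✗; longest run = 3 ✓; length 23 ✓ — fails.
Primer 3 (24 nt, A=4 T=4 G=8 C=8): 3' end TCG has 2 G/C ✓; Tm = 2·8 + 4·16 = 80°C ✓; longest run = 3 ✓; length 24 ✓ — passes.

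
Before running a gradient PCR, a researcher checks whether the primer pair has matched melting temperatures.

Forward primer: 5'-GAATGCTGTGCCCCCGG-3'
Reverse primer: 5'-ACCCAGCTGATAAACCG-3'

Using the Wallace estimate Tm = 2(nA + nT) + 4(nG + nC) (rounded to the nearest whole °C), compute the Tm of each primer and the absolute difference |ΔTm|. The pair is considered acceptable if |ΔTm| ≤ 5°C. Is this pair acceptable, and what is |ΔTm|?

|ΔTm| = 6°C; the pair is not acceptable.

Forward: A=2 T=3 G=6 C=6 → Tm = 2·5 + 4·12 = 58°C.
Reverse: A=6 T=2 G=3 C=6 → Tm = 2·8 + 4·9 = 52°C.
|ΔTm| = |58 − 52| = 6°C, > 5°C.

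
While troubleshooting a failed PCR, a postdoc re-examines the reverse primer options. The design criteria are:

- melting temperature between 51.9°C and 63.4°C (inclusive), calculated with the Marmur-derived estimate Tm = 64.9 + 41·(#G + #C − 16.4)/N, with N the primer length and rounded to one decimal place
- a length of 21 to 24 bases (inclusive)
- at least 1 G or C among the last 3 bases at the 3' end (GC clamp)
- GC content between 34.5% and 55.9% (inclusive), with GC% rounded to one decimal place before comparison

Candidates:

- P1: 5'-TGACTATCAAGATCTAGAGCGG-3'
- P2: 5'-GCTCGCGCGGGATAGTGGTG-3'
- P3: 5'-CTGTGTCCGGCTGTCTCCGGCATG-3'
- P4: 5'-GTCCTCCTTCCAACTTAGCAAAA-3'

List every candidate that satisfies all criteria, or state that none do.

P1 (22 nt, A=7 T=5 G=6 C=4): Tm = 64.9 + 41·(10 − 16.4)/22 = 53.0°C ✓; length 22 ✓; 3' end CGG has 3 G/C ✓; GC 10/22 = 45.5% ✓ — passes.
P2 (20 nt, A=2 T=4 G=10 C=4): Tm = 64.9 + 41·(14 − 16.4)/20 = 60.0°C ✓; length 20, outside 21–24 ✗; 3' end GTG has 2 G/C ✓; GC 14/20 = 70.0%, outside 34.5–55.9% ✗ — fails.
P3 (24 nt, A=1 T=7 G=8 C=8): Tm = 64.9 + 41·(16 − 16.4)/24 = 64.2°C, outside 51.9–63.4°C ✗; length 24 ✓; 3' end ATG has 1 G/C ✓; GC 16/24 = 66.7%, outside 34.5–55.9% ✗ — fails.
P4 (23 nt, A=7 T=6 G=2 C=8): Tm = 64.9 + 41·(10 − 16.4)/23 = 53.5°C ✓; length 23 ✓; 3' end AAA has 0 G/C, need ≥1 ✗; GC 10/23 = 43.5% ✓ — fails.

P1 only.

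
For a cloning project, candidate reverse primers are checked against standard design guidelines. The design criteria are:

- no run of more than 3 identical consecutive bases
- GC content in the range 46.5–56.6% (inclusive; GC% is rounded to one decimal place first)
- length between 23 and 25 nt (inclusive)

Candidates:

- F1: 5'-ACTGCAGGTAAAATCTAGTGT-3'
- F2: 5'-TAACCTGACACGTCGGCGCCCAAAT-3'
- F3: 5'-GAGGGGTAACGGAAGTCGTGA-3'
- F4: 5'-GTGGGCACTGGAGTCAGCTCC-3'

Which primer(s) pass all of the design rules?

F2 only.

F1 (21 nt, A=7 T=6 G=5 C=3): longest run = 4, exceeds 3 ✗; GC 8/21 = 38.1%, outside 46.5–56.6% ✗; length 21, outside 23–25 ✗ — fails.
F2 (25 nt, A=7 T=4 G=5 C=9): longest run = 3 ✓; GC 14/25 = 56.0% ✓; length 25 ✓ — passes.
F3 (21 nt, A=6 T=3 G=10 C=2): longest run = 4, exceeds 3 ✗; GC 12/21 = 57.1%, outside 46.5–56.6% ✗; length 21, outside 23–25 ✗ — fails.
F4 (21 nt, A=3 T=4 G=8 C=6): longest run = 3 ✓; GC 14/21 = 66.7%, outside 46.5–56.6% ✗; length 21, outside 23–25 ✗ — fails.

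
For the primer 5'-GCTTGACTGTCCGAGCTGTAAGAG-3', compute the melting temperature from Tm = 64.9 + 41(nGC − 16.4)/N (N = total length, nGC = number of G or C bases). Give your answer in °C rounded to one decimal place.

59.1°C

Base counts: A=5, T=6, G=8, C=5; G+C = 13, N = 24.
Tm = 64.9 + 41·(13 − 16.4)/24 = 64.9 + -139.40/24 = 59.1°C.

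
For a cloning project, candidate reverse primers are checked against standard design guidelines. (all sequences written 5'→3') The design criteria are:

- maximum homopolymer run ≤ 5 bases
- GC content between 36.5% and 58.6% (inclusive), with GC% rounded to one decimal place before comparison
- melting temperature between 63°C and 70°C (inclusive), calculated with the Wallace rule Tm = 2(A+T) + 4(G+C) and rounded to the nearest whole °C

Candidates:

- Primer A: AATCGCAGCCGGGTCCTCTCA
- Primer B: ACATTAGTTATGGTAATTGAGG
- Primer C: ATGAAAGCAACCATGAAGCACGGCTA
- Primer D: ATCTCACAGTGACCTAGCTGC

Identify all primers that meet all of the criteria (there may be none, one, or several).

Primer D only.

Primer A (21 nt, A=4 T=4 G=5 C=8): longest run = 3 ✓; GC 13/21 = 61.9%, outside 36.5–58.6% ✗; Tm = 2·8 + 4·13 = 68°C ✓ — fails.
Primer B (22 nt, A=7 T=8 G=6 C=1): longest run = 2 ✓; GC 7/22 = 31.8%, outside 36.5–58.6% ✗; Tm = 2·15 + 4·7 = 58°C, outside 63–70°C ✗ — fails.
Primer C (26 nt, A=11 T=3 G=6 C=6): longest run = 3 ✓; GC 12/26 = 46.2% ✓; Tm = 2·14 + 4·12 = 76°C, outside 63–70°C ✗ — fails.
Primer D (21 nt, A=5 T=5 G=4 C=7): longest run = 2 ✓; GC 11/21 = 52.4% ✓; Tm = 2·10 + 4·11 = 64°C ✓ — passes.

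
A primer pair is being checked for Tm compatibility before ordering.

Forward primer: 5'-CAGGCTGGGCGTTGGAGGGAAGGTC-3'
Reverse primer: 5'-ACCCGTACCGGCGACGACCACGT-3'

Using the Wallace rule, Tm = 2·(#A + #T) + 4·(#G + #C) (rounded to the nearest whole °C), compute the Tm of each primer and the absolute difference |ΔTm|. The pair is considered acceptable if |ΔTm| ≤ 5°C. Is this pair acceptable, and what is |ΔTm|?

Forward: A=4 T=4 G=13 C=4 → Tm = 2·8 + 4·17 = 84°C.
Reverse: A=5 T=2 G=6 C=10 → Tm = 2·7 + 4·16 = 78°C.
|ΔTm| = |84 − 78| = 6°C, > 5°C.

|ΔTm| = 6°C; the pair is not acceptable.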